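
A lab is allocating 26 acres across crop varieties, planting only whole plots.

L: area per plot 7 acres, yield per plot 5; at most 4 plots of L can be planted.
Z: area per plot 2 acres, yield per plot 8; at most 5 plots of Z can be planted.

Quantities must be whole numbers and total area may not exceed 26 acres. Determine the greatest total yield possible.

Z has the best ratio (8/2); taking only Z gives at most 5×8 = 40 (stopped by the supply cap of 5).
Mixing does better — 2×L and 5×Z: area 24 ≤ 26, yield 2·5 + 5·8 = 50.

50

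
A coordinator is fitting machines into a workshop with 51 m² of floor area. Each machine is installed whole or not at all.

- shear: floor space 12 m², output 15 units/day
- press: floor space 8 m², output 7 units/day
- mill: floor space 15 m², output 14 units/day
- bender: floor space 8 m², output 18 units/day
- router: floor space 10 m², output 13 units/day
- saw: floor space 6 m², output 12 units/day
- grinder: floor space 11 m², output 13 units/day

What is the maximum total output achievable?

This is an integer program with binary decision variables.
Allowing fractional choices, the relaxed optimum would be about 74.7, but machines are indivisible.
shear + bender + router + saw + grinder: floor space 12 + 8 + 10 + 6 + 11 = 47 ≤ 51, output 15 + 18 + 13 + 12 + 13 = 71.
mill + bender + router + saw + grinder: floor space 15 + 8 + 10 + 6 + 11 = 50 ≤ 51, output 14 + 18 + 13 + 12 + 13 = 70.
shear + mill + bender + router + saw: floor space 12 + 15 + 8 + 10 + 6 = 51 ≤ 51, output 15 + 14 + 18 + 13 + 12 = 72.
Best is shear, mill, bender, router, and saw with total output 72.

72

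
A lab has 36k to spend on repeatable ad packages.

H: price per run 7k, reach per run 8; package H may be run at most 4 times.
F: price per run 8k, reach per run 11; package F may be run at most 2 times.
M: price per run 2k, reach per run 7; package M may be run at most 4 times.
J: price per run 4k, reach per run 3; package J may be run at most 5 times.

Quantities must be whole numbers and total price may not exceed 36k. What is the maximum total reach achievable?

1×H, 2×F, 4×M, and 1×J: price 35 ≤ 36, reach 1·8 + 2·11 + 4·7 + 1·3 = 61.
4×H and 4×M: price 36 ≤ 36, reach 4·8 + 4·7 = 60.
Best is 61.

61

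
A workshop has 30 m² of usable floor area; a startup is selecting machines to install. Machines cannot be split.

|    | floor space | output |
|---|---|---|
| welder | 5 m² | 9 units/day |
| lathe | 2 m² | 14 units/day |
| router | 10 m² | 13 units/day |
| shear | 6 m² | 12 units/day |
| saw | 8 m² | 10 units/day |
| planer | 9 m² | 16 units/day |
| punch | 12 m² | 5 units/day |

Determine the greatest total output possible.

lathe + router + shear + planer: floor space 2 + 10 + 6 + 9 = 27 ≤ 30, output 14 + 13 + 12 + 16 = 55.
welder + lathe + shear + saw + planer: floor space 5 + 2 + 6 + 8 + 9 = 30 ≤ 30, output 9 + 14 + 12 + 10 + 16 = 61.
Best is welder, lathe, shear, saw, and planer with total output 61.

61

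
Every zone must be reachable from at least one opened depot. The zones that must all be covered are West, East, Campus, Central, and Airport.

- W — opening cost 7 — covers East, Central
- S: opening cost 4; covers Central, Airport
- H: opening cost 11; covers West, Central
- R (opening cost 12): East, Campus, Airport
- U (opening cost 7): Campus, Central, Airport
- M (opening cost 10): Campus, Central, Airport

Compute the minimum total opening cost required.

23

The greedy cost-per-new-zone heuristic would pick S, R, and H for 27, but a cheaper cover exists.
Choose H and R: together they cover West, East, Campus, Central, Airport — every zone.
Total opening cost: 11 + 12 = 23.
No cover costs less than 23.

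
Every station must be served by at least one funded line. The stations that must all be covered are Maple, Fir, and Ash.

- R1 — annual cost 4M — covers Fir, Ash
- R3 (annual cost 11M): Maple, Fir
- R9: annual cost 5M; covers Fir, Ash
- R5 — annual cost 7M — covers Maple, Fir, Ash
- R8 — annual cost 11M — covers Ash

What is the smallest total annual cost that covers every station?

7

The greedy cost-per-new-station heuristic would pick R1 and R5 for 11, but a cheaper cover exists.
R5 alone covers Maple, Fir, Ash — every station.
Total annual cost: 7.
No cover costs less than 7.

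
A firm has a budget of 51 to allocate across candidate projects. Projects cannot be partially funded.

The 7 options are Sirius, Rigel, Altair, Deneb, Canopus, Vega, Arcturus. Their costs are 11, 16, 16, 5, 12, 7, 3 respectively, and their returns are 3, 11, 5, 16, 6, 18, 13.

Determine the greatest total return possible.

64

Rigel + Altair + Deneb + Vega + Arcturus: cost 16 + 16 + 5 + 7 + 3 = 47 ≤ 51, return 11 + 5 + 16 + 18 + 13 = 63.
Rigel + Deneb + Canopus + Vega + Arcturus: cost 16 + 5 + 12 + 7 + 3 = 43 ≤ 51, return 11 + 16 + 6 + 18 + 13 = 64.
Sirius + Rigel + Deneb + Vega + Arcturus: cost 11 + 16 + 5 + 7 + 3 = 42 ≤ 51, return 3 + 11 + 16 + 18 + 13 = 61.
Best is Rigel, Deneb, Canopus, Vega, and Arcturus with total return 64.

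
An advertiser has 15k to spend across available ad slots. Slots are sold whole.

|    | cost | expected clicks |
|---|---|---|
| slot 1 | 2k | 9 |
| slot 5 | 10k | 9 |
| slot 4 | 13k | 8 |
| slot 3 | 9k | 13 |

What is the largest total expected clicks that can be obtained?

Treat it as a binary knapsack problem.
slot 1 + slot 4: cost 2 + 13 = 15 ≤ 15, expected clicks 9 + 8 = 17.
slot 1 + slot 3: cost 2 + 9 = 11 ≤ 15, expected clicks 9 + 13 = 22.
slot 1 + slot 5: cost 2 + 10 = 12 ≤ 15, expected clicks 9 + 9 = 18.
Best is slot 1 and slot 3 with total expected clicks 22.

22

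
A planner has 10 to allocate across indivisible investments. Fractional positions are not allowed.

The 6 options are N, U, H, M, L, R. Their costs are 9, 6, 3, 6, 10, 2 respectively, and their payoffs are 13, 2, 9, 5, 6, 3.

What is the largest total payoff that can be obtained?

14

Take H and M: cost 3 + 6 = 9 ≤ 10, payoff 9 + 5 = 14.
No other feasible combination does better.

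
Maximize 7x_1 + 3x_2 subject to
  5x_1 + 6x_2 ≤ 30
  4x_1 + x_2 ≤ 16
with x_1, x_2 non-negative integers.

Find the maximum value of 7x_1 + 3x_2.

28

Relaxing integrality, the LP optimum is 30.63 at (x_1,x_2) = (3.47, 2.11), which is not an integer point.
(x_1,x_2)=(4,0): 5·4+6·0=20≤30, 4·4+1·0=16≤16, objective 28.
(x_1,x_2)=(3,2): 5·3+6·2=27≤30, 4·3+1·2=14≤16, objective 27.
(x_1,x_2)=(3,1): 5·3+6·1=21≤30, 4·3+1·1=13≤16, objective 24.
(x_1,x_2)=(2,3): 5·2+6·3=28≤30, 4·2+1·3=11≤16, objective 23.
Maximum is 28 at (x_1,x_2)=(4,0).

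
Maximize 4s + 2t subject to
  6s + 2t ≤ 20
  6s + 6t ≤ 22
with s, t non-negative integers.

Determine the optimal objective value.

The continuous relaxation peaks at (3.17, 0.5) with value 13.67; rounding to a feasible lattice point costs some objective.
(s,t)=(3,0): 6·3+2·0=18≤20, 6·3+6·0=18≤22, objective 12.
(s,t)=(2,1): 6·2+2·1=14≤20, 6·2+6·1=18≤22, objective 10.
(s,t)=(2,0): 6·2+2·0=12≤20, 6·2+6·0=12≤22, objective 8.
No feasible integer point exceeds 12.

12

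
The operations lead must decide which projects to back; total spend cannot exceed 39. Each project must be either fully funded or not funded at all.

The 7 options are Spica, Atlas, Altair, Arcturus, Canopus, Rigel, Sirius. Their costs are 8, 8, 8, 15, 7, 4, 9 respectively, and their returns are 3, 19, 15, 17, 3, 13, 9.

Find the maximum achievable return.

Atlas + Altair + Canopus + Rigel + Sirius: cost 8 + 8 + 7 + 4 + 9 = 36 ≤ 39, return 19 + 15 + 3 + 13 + 9 = 59.
Atlas + Altair + Arcturus + Rigel: cost 8 + 8 + 15 + 4 = 35 ≤ 39, return 19 + 15 + 17 + 13 = 64.
Spica + Atlas + Altair + Rigel + Sirius: cost 8 + 8 + 8 + 4 + 9 = 37 ≤ 39, return 3 + 19 + 15 + 13 + 9 = 59.
Best is Atlas, Altair, Arcturus, and Rigel with total return 64.

64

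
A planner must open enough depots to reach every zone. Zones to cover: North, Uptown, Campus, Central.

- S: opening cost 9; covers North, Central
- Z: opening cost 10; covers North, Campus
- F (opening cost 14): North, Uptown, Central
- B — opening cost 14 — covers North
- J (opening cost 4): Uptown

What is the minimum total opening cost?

Choose S, Z, and J: together they cover North, Uptown, Campus, Central — every zone.
Total opening cost: 9 + 10 + 4 = 23.
No cover costs less than 23.

23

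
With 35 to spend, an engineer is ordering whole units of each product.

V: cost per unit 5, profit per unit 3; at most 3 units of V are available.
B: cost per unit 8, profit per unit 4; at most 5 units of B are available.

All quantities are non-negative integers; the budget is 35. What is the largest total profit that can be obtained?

18

2×V and 3×B: cost 34 ≤ 35, profit 2·3 + 3·4 = 18.
3×V and 2×B: cost 31 ≤ 35, profit 3·3 + 2·4 = 17.
Best is 18.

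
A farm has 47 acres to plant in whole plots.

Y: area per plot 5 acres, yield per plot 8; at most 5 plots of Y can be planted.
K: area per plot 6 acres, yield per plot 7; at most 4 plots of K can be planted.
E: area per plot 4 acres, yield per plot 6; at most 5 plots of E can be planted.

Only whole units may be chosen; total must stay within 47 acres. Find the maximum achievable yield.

71

Take 5×Y, 1×K, and 4×E: area 47 ≤ 47, yield 5·8 + 1·7 + 4·6 = 71.
Y has the best ratio (8/5) and is taken to its limit of 5; remaining capacity is filled optimally with the others.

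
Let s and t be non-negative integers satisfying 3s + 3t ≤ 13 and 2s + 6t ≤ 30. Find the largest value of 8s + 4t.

Relaxing integrality, the LP optimum is 34.67 at (s,t) = (4.33, 0), which is not an integer point.
(s,t)=(4,0): 3·4+3·0=12≤13, 2·4+6·0=8≤30, objective 32.
(s,t)=(3,1): 3·3+3·1=12≤13, 2·3+6·1=12≤30, objective 28.
(s,t)=(3,0): 3·3+3·0=9≤13, 2·3+6·0=6≤30, objective 24.
No feasible integer point exceeds 32.

32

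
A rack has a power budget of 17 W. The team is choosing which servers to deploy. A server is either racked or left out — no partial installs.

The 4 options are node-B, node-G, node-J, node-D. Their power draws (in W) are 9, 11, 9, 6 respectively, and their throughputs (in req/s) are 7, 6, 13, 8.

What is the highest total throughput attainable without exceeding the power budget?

node-B + node-D: power draw 9 + 6 = 15 ≤ 17, throughput 7 + 8 = 15.
node-J + node-D: power draw 9 + 6 = 15 ≤ 17, throughput 13 + 8 = 21.
node-G + node-D: power draw 11 + 6 = 17 ≤ 17, throughput 6 + 8 = 14.
Best is node-J and node-D with total throughput 21.

21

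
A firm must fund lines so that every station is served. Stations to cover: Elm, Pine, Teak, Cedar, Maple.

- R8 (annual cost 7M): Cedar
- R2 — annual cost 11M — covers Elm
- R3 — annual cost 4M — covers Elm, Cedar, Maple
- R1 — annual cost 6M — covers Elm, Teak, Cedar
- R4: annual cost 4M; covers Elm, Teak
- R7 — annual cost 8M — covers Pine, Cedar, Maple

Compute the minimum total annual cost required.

The greedy cost-per-new-station heuristic would pick R3, R4, and R7 for 16, but a cheaper cover exists.
Choose R4 and R7: together they cover Elm, Pine, Teak, Cedar, Maple — every station.
Total annual cost: 4 + 8 = 12.
No cover costs less than 12.

12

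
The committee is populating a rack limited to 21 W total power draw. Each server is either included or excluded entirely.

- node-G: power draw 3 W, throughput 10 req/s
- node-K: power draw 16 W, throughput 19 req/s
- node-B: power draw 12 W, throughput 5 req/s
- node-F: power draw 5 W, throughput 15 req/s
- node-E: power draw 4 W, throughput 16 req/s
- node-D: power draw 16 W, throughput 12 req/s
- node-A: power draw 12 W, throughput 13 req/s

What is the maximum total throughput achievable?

Take node-F, node-E, and node-A: power draw 5 + 4 + 12 = 21 ≤ 21, throughput 15 + 16 + 13 = 44.
No other feasible combination does better.

44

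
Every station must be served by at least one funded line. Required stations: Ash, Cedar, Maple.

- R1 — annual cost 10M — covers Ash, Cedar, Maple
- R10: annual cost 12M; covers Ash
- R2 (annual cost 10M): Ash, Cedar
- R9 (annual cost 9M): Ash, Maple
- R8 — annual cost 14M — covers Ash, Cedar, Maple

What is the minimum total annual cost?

10

This is a weighted set-cover instance.
R1 alone covers Ash, Cedar, Maple — every station.
Total annual cost: 10.
No cover costs less than 10.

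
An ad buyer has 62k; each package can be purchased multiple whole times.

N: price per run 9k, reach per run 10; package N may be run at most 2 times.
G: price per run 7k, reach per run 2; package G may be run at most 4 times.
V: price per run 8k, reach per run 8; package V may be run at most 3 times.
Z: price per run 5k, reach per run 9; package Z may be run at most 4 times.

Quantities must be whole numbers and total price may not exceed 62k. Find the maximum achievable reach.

2×N, 1×G, 2×V, and 4×Z: price 61 ≤ 62, reach 2·10 + 1·2 + 2·8 + 4·9 = 74.
2×N, 3×V, and 4×Z: price 62 ≤ 62, reach 2·10 + 3·8 + 4·9 = 80.
Best is 80.

80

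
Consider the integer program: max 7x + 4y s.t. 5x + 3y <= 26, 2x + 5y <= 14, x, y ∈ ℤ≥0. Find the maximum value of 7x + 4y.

35

Relaxing integrality, the LP optimum is 36.40 at (x,y) = (5.2, 0), which is not an integer point.
(x,y)=(5,0) is feasible, giving 35.
(x,y)=(4,1) is feasible, giving 32.
(x,y)=(4,0) is feasible, giving 28.
No feasible integer point exceeds 35.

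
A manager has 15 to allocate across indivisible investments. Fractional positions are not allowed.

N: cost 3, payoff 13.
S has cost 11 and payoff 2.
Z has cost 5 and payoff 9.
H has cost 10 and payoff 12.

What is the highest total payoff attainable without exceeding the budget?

25

Allowing fractional choices, the relaxed optimum would be about 30.4, but investments are indivisible.
N + H: cost 3 + 10 = 13 ≤ 15, payoff 13 + 12 = 25.
N + Z: cost 3 + 5 = 8 ≤ 15, payoff 13 + 9 = 22.
Best is N and H with total payoff 25.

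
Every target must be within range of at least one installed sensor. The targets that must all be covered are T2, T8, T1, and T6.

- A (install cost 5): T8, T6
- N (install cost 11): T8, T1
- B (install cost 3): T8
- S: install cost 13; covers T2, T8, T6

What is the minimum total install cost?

This is a weighted set-cover instance.
The greedy cost-per-new-target heuristic would pick A, N, and S for 29, but a cheaper cover exists.
Choose N and S: together they cover T2, T8, T1, T6 — every target.
Total install cost: 11 + 13 = 24.
No cover costs less than 24.

24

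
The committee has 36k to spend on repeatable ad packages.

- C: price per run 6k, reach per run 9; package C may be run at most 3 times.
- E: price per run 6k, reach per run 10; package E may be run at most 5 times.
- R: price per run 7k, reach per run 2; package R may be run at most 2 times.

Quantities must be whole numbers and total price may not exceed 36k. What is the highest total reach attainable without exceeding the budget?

59

This is a bounded integer knapsack.
1×C and 5×E: price 36 ≤ 36, reach 1·9 + 5·10 = 59.
2×C and 4×E: price 36 ≤ 36, reach 2·9 + 4·10 = 58.
Best is 59.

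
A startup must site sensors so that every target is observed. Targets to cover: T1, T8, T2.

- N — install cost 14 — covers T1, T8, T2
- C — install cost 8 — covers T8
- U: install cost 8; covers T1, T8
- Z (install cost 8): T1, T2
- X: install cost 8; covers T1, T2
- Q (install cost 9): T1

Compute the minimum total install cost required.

14

This is a weighted set-cover instance.
The greedy cost-per-new-target heuristic would pick U and Z for 16, but a cheaper cover exists.
N alone covers T1, T8, T2 — every target.
Total install cost: 14.
No cover costs less than 14.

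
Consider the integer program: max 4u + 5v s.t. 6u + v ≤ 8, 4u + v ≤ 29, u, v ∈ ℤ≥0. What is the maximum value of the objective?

40

(u,v)=(0,8): 6·0+1·8=8≤8, 4·0+1·8=8≤29, objective 40.
(u,v)=(0,7): 6·0+1·7=7≤8, 4·0+1·7=7≤29, objective 35.
No feasible integer point exceeds 40.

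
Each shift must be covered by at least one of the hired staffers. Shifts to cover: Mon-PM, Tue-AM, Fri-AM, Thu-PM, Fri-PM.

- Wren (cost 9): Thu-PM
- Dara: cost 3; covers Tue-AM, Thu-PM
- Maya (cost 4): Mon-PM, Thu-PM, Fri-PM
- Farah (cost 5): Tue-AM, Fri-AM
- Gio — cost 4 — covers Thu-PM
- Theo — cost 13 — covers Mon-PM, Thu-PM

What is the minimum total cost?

Choose Maya and Farah: together they cover Mon-PM, Tue-AM, Fri-AM, Thu-PM, Fri-PM — every shift.
Total cost: 4 + 5 = 9.
No cover costs less than 9.

9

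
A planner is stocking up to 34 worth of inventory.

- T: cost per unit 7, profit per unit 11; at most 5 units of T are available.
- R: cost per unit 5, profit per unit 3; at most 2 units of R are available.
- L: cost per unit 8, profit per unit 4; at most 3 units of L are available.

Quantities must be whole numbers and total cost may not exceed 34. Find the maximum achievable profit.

4×T and 1×R: cost 33 ≤ 34, profit 4·11 + 1·3 = 47.
4×T: cost 28 ≤ 34, profit 4·11 = 44.
Best is 47.

47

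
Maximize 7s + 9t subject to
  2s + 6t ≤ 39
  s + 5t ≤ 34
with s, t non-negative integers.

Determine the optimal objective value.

Relaxing integrality, the LP optimum is 136.50 at (s,t) = (19.5, 0), which is not an integer point.
(s,t)=(19,0): 2·19+6·0=38≤39, 1·19+5·0=19≤34, objective 133.
(s,t)=(18,0): 2·18+6·0=36≤39, 1·18+5·0=18≤34, objective 126.
No feasible integer point exceeds 133.

133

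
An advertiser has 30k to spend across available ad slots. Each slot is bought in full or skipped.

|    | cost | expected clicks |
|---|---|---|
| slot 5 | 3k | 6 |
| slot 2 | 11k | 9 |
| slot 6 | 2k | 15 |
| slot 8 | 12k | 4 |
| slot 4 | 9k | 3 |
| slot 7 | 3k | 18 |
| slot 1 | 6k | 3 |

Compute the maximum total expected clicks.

Allowing fractional choices, the relaxed optimum would be about 52.7, but ad slots are indivisible.
slot 5 + slot 2 + slot 6 + slot 7 + slot 1: cost 3 + 11 + 2 + 3 + 6 = 25 ≤ 30, expected clicks 6 + 9 + 15 + 18 + 3 = 51.
slot 5 + slot 2 + slot 6 + slot 7: cost 3 + 11 + 2 + 3 = 19 ≤ 30, expected clicks 6 + 9 + 15 + 18 = 48.
slot 5 + slot 2 + slot 6 + slot 4 + slot 7: cost 3 + 11 + 2 + 9 + 3 = 28 ≤ 30, expected clicks 6 + 9 + 15 + 3 + 18 = 51.
The maximum expected clicks is 51; one optimal choice is slot 5, slot 2, slot 6, slot 7, and slot 1.

51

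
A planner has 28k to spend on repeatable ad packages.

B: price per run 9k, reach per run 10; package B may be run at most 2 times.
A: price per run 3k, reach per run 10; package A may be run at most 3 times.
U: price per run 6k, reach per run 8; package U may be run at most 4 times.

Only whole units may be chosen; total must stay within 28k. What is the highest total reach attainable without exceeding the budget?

A has the best ratio (10/3); taking only A gives at most 3×10 = 30 (stopped by the supply cap of 3).
Mixing does better — 3×A and 3×U: price 27 ≤ 28, reach 3·10 + 3·8 = 54.

54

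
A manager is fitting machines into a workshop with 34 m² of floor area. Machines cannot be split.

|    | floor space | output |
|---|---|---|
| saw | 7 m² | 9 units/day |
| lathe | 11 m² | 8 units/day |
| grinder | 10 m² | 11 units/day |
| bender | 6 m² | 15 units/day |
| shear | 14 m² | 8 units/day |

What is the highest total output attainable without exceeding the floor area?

saw + grinder + bender: floor space 7 + 10 + 6 = 23 ≤ 34, output 9 + 11 + 15 = 35.
saw + lathe + grinder + bender: floor space 7 + 11 + 10 + 6 = 34 ≤ 34, output 9 + 8 + 11 + 15 = 43.
lathe + grinder + bender: floor space 11 + 10 + 6 = 27 ≤ 34, output 8 + 11 + 15 = 34.
Best is saw, lathe, grinder, and bender with total output 43.

43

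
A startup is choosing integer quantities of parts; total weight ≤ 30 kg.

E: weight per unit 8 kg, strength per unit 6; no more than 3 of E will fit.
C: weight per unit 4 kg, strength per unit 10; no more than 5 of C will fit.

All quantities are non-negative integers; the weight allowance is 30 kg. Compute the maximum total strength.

56

This is a bounded integer knapsack.
1×E and 5×C: weight 28 ≤ 30, strength 1·6 + 5·10 = 56.
5×C: weight 20 ≤ 30, strength 5·10 = 50.
Best is 56.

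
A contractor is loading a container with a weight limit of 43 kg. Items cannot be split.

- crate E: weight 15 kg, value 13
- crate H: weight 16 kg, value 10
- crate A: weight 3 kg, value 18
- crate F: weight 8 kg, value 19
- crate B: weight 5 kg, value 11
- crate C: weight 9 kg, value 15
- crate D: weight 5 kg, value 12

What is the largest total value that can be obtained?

Allowing fractional choices, the relaxed optimum would be about 86.3, but items are indivisible.
crate E + crate A + crate F + crate B + crate C: weight 15 + 3 + 8 + 5 + 9 = 40 ≤ 43, value 13 + 18 + 19 + 11 + 15 = 76.
crate A + crate F + crate B + crate C + crate D: weight 3 + 8 + 5 + 9 + 5 = 30 ≤ 43, value 18 + 19 + 11 + 15 + 12 = 75.
crate E + crate A + crate F + crate C + crate D: weight 15 + 3 + 8 + 9 + 5 = 40 ≤ 43, value 13 + 18 + 19 + 15 + 12 = 77.
Best is crate E, crate A, crate F, crate C, and crate D with total value 77.

77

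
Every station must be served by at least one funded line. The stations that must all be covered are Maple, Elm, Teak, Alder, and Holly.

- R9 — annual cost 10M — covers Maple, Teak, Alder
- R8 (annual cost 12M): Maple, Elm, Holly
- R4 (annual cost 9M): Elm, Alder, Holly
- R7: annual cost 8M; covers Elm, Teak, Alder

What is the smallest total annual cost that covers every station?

This is a weighted set-cover instance.
The greedy cost-per-new-station heuristic would pick R7 and R8 for 20, but a cheaper cover exists.
Choose R9 and R4: together they cover Maple, Elm, Teak, Alder, Holly — every station.
Total annual cost: 10 + 9 = 19.
No cover costs less than 19.

19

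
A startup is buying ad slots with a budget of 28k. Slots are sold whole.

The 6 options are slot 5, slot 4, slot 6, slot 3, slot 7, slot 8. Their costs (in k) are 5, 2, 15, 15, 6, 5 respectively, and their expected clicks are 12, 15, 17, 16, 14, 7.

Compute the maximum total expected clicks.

slot 4 + slot 6 + slot 7 + slot 8: cost 2 + 15 + 6 + 5 = 28 ≤ 28, expected clicks 15 + 17 + 14 + 7 = 53.
slot 5 + slot 4 + slot 3 + slot 7: cost 5 + 2 + 15 + 6 = 28 ≤ 28, expected clicks 12 + 15 + 16 + 14 = 57.
slot 5 + slot 4 + slot 6 + slot 7: cost 5 + 2 + 15 + 6 = 28 ≤ 28, expected clicks 12 + 15 + 17 + 14 = 58.
Best is slot 5, slot 4, slot 6, and slot 7 with total expected clicks 58.

58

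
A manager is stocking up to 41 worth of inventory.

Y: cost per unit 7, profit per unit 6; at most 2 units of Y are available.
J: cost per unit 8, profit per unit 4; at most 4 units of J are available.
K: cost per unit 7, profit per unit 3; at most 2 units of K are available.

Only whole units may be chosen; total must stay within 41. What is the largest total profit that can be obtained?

24

2×Y and 3×J: cost 38 ≤ 41, profit 2·6 + 3·4 = 24.
2×Y, 2×J, and 1×K: cost 37 ≤ 41, profit 2·6 + 2·4 + 1·3 = 23.
Best is 24.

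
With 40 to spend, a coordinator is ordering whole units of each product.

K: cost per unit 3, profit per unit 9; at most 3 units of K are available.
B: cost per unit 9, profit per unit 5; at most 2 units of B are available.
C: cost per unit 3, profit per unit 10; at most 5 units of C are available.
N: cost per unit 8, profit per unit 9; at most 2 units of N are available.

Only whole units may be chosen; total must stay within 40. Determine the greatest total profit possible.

95

2×K, 5×C, and 2×N: cost 37 ≤ 40, profit 2·9 + 5·10 + 2·9 = 86.
3×K, 5×C, and 2×N: cost 40 ≤ 40, profit 3·9 + 5·10 + 2·9 = 95.
Best is 95.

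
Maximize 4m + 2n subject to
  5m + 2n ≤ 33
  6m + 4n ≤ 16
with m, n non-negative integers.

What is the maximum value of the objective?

10

The continuous relaxation peaks at (2.67, 0) with value 10.67; rounding to a feasible lattice point costs some objective.
(m,n)=(2,1): 5·2+2·1=12≤33, 6·2+4·1=16≤16, objective 10.
(m,n)=(1,2): 5·1+2·2=9≤33, 6·1+4·2=14≤16, objective 8.
Maximum is 10 at (m,n)=(2,1).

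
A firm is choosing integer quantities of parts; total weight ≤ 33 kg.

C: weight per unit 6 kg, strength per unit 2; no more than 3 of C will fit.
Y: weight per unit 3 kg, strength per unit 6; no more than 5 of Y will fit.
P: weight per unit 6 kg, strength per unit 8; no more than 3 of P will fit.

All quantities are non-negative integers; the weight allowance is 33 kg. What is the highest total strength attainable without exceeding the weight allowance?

4×Y and 3×P: weight 30 ≤ 33, strength 4·6 + 3·8 = 48.
5×Y and 3×P: weight 33 ≤ 33, strength 5·6 + 3·8 = 54.
Best is 54.

54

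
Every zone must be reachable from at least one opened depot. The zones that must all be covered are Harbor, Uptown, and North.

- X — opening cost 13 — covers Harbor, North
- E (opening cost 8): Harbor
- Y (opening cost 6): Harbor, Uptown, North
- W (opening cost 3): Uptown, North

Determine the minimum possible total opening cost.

The greedy cost-per-new-zone heuristic would pick W and Y for 9, but a cheaper cover exists.
Y alone covers Harbor, Uptown, North — every zone.
Total opening cost: 6.
No cover costs less than 6.

6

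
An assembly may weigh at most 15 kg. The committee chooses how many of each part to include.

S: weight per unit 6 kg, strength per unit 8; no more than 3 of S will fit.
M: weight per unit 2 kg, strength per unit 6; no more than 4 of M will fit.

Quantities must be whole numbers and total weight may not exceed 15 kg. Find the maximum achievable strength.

Take 1×S and 4×M: weight 14 ≤ 15, strength 1·8 + 4·6 = 32.
M has the best ratio (6/2) and is taken to its limit of 4; remaining capacity is filled optimally with the others.

32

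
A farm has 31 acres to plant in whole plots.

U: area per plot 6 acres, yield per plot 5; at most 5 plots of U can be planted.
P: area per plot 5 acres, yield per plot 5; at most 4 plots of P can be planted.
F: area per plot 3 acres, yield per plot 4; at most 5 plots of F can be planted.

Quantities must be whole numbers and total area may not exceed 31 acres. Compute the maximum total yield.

This is a bounded integer knapsack.
F has the best ratio (4/3); taking only F gives at most 5×4 = 20 (stopped by the supply cap of 5).
Mixing does better — 3×P and 5×F: area 30 ≤ 31, yield 3·5 + 5·4 = 35.

35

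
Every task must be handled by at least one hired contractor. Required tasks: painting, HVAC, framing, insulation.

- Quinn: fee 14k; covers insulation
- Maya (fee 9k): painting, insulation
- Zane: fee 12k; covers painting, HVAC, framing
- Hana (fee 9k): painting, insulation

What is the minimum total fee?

21

Choose Maya and Zane: together they cover painting, HVAC, framing, insulation — every task.
Total fee: 9 + 12 = 21.
No cover costs less than 21.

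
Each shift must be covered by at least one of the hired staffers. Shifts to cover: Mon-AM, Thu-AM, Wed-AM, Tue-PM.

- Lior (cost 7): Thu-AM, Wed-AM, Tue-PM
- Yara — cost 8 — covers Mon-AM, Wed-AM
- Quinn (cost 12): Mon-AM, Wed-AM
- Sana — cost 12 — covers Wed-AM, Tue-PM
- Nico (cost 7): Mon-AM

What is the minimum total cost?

14

Choose Lior and Nico: together they cover Mon-AM, Thu-AM, Wed-AM, Tue-PM — every shift.
Total cost: 7 + 7 = 14.
No cover costs less than 14.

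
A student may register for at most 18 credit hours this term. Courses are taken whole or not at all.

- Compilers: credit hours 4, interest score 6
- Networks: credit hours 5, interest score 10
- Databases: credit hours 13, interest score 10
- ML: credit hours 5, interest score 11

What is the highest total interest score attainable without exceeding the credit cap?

27

Take Compilers, Networks, and ML: credit hours 4 + 5 + 5 = 14 ≤ 18, interest score 6 + 10 + 11 = 27.
No other feasible combination does better.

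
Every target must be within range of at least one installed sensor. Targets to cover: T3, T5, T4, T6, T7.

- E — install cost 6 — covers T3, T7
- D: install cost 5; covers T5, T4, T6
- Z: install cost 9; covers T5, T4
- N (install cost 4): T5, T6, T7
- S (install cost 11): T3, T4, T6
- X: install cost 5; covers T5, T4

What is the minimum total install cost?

11

The greedy cost-per-new-target heuristic would pick N, D, and E for 15, but a cheaper cover exists.
Choose E and D: together they cover T3, T5, T4, T6, T7 — every target.
Total install cost: 6 + 5 = 11.
No cover costs less than 11.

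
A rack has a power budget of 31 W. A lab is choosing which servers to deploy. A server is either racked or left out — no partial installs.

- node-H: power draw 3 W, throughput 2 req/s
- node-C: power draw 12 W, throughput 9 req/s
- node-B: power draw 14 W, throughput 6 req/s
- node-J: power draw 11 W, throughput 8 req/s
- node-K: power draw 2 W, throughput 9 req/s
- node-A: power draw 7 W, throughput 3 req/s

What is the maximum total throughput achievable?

Allowing fractional choices, the relaxed optimum would be about 29.3, but servers are indivisible.
node-H + node-C + node-B + node-K: power draw 3 + 12 + 14 + 2 = 31 ≤ 31, throughput 2 + 9 + 6 + 9 = 26.
node-H + node-C + node-J + node-K: power draw 3 + 12 + 11 + 2 = 28 ≤ 31, throughput 2 + 9 + 8 + 9 = 28.
node-C + node-J + node-K: power draw 12 + 11 + 2 = 25 ≤ 31, throughput 9 + 8 + 9 = 26.
Best is node-H, node-C, node-J, and node-K with total throughput 28.

28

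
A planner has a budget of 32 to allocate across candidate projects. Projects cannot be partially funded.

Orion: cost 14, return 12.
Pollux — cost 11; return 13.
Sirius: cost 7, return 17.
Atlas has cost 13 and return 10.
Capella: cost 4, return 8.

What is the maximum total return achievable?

This is an integer program with binary decision variables.
Allowing fractional choices, the relaxed optimum would be about 46.6, but projects are indivisible.
Pollux + Sirius + Atlas: cost 11 + 7 + 13 = 31 ≤ 32, return 13 + 17 + 10 = 40.
Pollux + Sirius + Capella: cost 11 + 7 + 4 = 22 ≤ 32, return 13 + 17 + 8 = 38.
Orion + Pollux + Sirius: cost 14 + 11 + 7 = 32 ≤ 32, return 12 + 13 + 17 = 42.
Best is Orion, Pollux, and Sirius with total return 42.

42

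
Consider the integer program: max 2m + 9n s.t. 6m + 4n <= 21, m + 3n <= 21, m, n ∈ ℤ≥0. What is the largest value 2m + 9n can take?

45

Relaxing integrality, the LP optimum is 47.25 at (m,n) = (0, 5.25), which is not an integer point.
(m,n)=(0,5) is feasible, giving 45.
(m,n)=(0,4) is feasible, giving 36.
The best lattice point is (0,5), giving 45.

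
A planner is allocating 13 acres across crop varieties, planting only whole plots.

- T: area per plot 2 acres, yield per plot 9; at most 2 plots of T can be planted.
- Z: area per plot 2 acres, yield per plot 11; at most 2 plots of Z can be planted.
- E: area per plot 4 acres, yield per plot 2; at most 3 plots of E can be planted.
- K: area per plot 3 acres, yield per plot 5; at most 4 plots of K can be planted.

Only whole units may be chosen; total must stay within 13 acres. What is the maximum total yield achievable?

45

2×T, 2×Z, and 1×K: area 11 ≤ 13, yield 2·9 + 2·11 + 1·5 = 45.
2×T, 2×Z, and 1×E: area 12 ≤ 13, yield 2·9 + 2·11 + 1·2 = 42.
Best is 45.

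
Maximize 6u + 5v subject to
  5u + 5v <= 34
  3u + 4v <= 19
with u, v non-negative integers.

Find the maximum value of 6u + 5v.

(u,v)=(6,0) is feasible, giving 36.
(u,v)=(5,1) is feasible, giving 35.
(u,v)=(5,0) is feasible, giving 30.
The best lattice point is (6,0), giving 36.

36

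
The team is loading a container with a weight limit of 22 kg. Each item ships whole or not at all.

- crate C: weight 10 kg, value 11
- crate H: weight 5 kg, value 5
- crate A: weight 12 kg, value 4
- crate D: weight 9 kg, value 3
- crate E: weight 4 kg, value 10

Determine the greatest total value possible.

26

Treat it as a binary knapsack problem.
crate C + crate E: weight 10 + 4 = 14 ≤ 22, value 11 + 10 = 21.
crate C + crate H + crate E: weight 10 + 5 + 4 = 19 ≤ 22, value 11 + 5 + 10 = 26.
crate H + crate A + crate E: weight 5 + 12 + 4 = 21 ≤ 22, value 5 + 4 + 10 = 19.
Best is crate C, crate H, and crate E with total value 26.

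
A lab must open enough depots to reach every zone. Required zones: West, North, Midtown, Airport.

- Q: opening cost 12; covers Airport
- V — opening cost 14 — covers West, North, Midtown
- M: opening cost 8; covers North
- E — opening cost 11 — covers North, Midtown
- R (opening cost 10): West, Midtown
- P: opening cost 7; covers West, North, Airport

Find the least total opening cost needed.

Choose R and P: together they cover West, North, Midtown, Airport — every zone.
Total opening cost: 10 + 7 = 17.
No cover costs less than 17.

17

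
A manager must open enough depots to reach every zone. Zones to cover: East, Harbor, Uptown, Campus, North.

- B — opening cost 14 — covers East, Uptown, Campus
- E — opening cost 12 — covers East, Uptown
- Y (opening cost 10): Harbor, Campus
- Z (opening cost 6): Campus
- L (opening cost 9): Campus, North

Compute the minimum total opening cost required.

Choose E, Y, and L: together they cover East, Harbor, Uptown, Campus, North — every zone.
Total opening cost: 12 + 10 + 9 = 31.
No cover costs less than 31.

31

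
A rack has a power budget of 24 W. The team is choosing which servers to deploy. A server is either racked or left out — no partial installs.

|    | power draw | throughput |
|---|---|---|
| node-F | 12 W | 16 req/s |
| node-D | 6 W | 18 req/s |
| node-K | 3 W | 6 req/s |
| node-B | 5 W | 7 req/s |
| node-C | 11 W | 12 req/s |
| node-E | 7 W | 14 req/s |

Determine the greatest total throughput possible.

node-D + node-K + node-B + node-E: power draw 6 + 3 + 5 + 7 = 21 ≤ 24, throughput 18 + 6 + 7 + 14 = 45.
node-D + node-C + node-E: power draw 6 + 11 + 7 = 24 ≤ 24, throughput 18 + 12 + 14 = 44.
Best is node-D, node-K, node-B, and node-E with total throughput 45.

45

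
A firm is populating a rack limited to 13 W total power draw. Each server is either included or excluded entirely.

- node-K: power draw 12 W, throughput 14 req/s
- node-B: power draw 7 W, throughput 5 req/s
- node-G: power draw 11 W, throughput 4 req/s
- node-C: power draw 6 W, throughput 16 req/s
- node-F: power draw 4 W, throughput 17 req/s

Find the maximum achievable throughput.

33

Treat it as a binary knapsack problem.
Allowing fractional choices, the relaxed optimum would be about 36.5, but servers are indivisible.
node-C + node-F: power draw 6 + 4 = 10 ≤ 13, throughput 16 + 17 = 33.
node-B + node-F: power draw 7 + 4 = 11 ≤ 13, throughput 5 + 17 = 22.
node-B + node-C: power draw 7 + 6 = 13 ≤ 13, throughput 5 + 16 = 21.
Best is node-C and node-F with total throughput 33.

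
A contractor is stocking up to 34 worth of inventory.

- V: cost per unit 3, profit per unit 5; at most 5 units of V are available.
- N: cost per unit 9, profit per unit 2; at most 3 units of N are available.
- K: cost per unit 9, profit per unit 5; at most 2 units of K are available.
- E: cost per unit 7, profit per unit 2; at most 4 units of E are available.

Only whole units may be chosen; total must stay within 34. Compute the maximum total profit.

V has the best ratio (5/3); taking only V gives at most 5×5 = 25 (stopped by the supply cap of 5).
Mixing does better — 5×V and 2×K: cost 33 ≤ 34, profit 5·5 + 2·5 = 35.

35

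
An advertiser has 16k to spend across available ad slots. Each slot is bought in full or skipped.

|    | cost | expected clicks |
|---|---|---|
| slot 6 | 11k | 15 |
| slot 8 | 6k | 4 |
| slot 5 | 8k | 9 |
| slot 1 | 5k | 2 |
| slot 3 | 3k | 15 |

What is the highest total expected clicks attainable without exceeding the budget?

Take slot 6 and slot 3: cost 11 + 3 = 14 ≤ 16, expected clicks 15 + 15 = 30.
No other feasible combination does better.

30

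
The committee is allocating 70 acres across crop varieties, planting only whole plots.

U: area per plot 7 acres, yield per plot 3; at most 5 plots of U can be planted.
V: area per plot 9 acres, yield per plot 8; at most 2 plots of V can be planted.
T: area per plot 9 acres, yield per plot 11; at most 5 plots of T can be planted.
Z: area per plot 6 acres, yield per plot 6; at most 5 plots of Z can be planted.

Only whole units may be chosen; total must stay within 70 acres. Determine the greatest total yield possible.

79

5×T and 4×Z: area 69 ≤ 70, yield 5·11 + 4·6 = 79.
2×V, 5×T, and 1×Z: area 69 ≤ 70, yield 2·8 + 5·11 + 1·6 = 77.
Best is 79.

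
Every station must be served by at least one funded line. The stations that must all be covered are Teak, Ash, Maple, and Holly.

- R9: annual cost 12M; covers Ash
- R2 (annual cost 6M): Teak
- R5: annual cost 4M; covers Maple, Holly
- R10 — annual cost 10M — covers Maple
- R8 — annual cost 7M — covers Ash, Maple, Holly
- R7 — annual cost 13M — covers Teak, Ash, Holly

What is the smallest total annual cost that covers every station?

13

The greedy cost-per-new-station heuristic would pick R5, R2, and R8 for 17, but a cheaper cover exists.
Choose R2 and R8: together they cover Teak, Ash, Maple, Holly — every station.
Total annual cost: 6 + 7 = 13.
No cover costs less than 13.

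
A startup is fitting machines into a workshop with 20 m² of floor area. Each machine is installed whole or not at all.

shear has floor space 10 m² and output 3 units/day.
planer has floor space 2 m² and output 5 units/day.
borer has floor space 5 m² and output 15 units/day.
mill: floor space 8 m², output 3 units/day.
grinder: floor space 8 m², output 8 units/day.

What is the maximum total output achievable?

28

Take planer, borer, and grinder: floor space 2 + 5 + 8 = 15 ≤ 20, output 5 + 15 + 8 = 28.
No other feasible combination does better.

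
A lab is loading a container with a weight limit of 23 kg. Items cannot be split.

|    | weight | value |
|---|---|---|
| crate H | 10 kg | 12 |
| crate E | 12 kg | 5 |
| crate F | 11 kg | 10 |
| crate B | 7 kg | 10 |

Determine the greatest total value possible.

22

Allowing fractional choices, the relaxed optimum would be about 27.5, but items are indivisible.
crate F + crate B: weight 11 + 7 = 18 ≤ 23, value 10 + 10 = 20.
crate H + crate F: weight 10 + 11 = 21 ≤ 23, value 12 + 10 = 22.
crate H + crate B: weight 10 + 7 = 17 ≤ 23, value 12 + 10 = 22.
The maximum value is 22; one optimal choice is crate H and crate B.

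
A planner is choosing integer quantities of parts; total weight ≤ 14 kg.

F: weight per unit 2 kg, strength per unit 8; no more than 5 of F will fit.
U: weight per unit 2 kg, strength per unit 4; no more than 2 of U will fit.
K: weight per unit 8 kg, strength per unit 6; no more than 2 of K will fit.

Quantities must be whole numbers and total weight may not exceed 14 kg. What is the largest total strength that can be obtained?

48

This is a bounded integer knapsack.
Take 5×F and 2×U: weight 14 ≤ 14, strength 5·8 + 2·4 = 48.
F has the best ratio (8/2) and is taken to its limit of 5; remaining capacity is filled optimally with the others.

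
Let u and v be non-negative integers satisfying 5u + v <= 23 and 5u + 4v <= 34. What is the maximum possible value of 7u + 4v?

(u,v)=(4,3) is feasible, giving 40.
(u,v)=(3,4) is feasible, giving 37.
(u,v)=(4,2) is feasible, giving 36.
(u,v)=(3,3) is feasible, giving 33.
No feasible integer point exceeds 40.

40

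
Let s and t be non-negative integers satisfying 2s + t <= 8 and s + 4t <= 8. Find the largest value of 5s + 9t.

The continuous relaxation peaks at (3.43, 1.14) with value 27.43; rounding to a feasible lattice point costs some objective.
(s,t)=(3,1): 2·3+1·1=7≤8, 1·3+4·1=7≤8, objective 24.
(s,t)=(4,0): 2·4+1·0=8≤8, 1·4+4·0=4≤8, objective 20.
(s,t)=(2,1): 2·2+1·1=5≤8, 1·2+4·1=6≤8, objective 19.
(s,t)=(3,0): 2·3+1·0=6≤8, 1·3+4·0=3≤8, objective 15.
Maximum is 24 at (s,t)=(3,1).

24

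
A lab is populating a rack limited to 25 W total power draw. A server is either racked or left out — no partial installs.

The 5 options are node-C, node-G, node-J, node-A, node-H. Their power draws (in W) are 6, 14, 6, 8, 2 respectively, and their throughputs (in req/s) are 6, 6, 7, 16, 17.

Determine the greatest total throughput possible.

46

node-J + node-A + node-H: power draw 6 + 8 + 2 = 16 ≤ 25, throughput 7 + 16 + 17 = 40.
node-C + node-J + node-A + node-H: power draw 6 + 6 + 8 + 2 = 22 ≤ 25, throughput 6 + 7 + 16 + 17 = 46.
Best is node-C, node-J, node-A, and node-H with total throughput 46.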